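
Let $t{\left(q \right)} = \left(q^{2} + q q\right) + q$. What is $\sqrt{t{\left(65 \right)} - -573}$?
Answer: $8 \sqrt{142} \approx 95.331$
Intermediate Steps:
$t{\left(q \right)} = q + 2 q^{2}$ ($t{\left(q \right)} = \left(q^{2} + q^{2}\right) + q = 2 q^{2} + q = q + 2 q^{2}$)
$\sqrt{t{\left(65 \right)} - -573} = \sqrt{65 \left(1 + 2 \cdot 65\right) - -573} = \sqrt{65 \left(1 + 130\right) + \left(-10674 + 11247\right)} = \sqrt{65 \cdot 131 + 573} = \sqrt{8515 + 573} = \sqrt{9088} = 8 \sqrt{142}$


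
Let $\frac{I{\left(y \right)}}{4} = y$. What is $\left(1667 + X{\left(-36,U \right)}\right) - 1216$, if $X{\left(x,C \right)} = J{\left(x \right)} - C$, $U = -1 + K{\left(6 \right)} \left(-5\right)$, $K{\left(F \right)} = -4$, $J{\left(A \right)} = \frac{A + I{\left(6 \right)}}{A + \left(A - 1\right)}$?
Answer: $\frac{31548}{73} \approx 432.16$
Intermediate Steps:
$I{\left(y \right)} = 4 y$
$J{\left(A \right)} = \frac{24 + A}{-1 + 2 A}$ ($J{\left(A \right)} = \frac{A + 4 \cdot 6}{A + \left(A - 1\right)} = \frac{A + 24}{A + \left(-1 + A\right)} = \frac{24 + A}{-1 + 2 A}$)
$U = 19$ ($U = -1 - -20 = -1 + 20 = 19$)
$X{\left(x,C \right)} = - C + \frac{24 + x}{-1 + 2 x}$ ($X{\left(x,C \right)} = \frac{24 + x}{-1 + 2 x} - C = - C + \frac{24 + x}{-1 + 2 x}$)
$\left(1667 + X{\left(-36,U \right)}\right) - 1216 = \left(1667 + \frac{24 - 36 - 19 \left(-1 + 2 \left(-36\right)\right)}{-1 + 2 \left(-36\right)}\right) - 1216 = \left(1667 + \frac{24 - 36 - 19 \left(-1 - 72\right)}{-1 - 72}\right) - 1216 = \left(1667 + \frac{24 - 36 - 19 \left(-73\right)}{-73}\right) - 1216 = \left(1667 - \frac{24 - 36 + 1387}{73}\right) - 1216 = \left(1667 - \frac{1375}{73}\right) - 1216 = \frac{120316}{73} - 1216 = \frac{31548}{73}$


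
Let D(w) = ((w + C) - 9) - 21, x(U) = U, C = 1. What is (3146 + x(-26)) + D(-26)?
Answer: 3065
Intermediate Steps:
D(w) = -29 + w (D(w) = ((w + 1) - 9) - 21 = ((1 + w) - 9) - 21 = (-8 + w) - 21 = -29 + w)
(3146 + x(-26)) + D(-26) = (3146 - 26) + (-29 - 26) = 3120 - 55 = 3065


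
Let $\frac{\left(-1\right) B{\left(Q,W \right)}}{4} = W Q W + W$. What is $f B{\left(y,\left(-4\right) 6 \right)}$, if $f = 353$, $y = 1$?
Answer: $-779424$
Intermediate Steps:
$B{\left(Q,W \right)} = - 4 W - 4 Q W^{2}$ ($B{\left(Q,W \right)} = - 4 \left(W Q W + W\right) = - 4 \left(Q W W + W\right) = - 4 \left(Q W^{2} + W\right) = - 4 \left(W + Q W^{2}\right) = - 4 W - 4 Q W^{2}$)
$f B{\left(y,\left(-4\right) 6 \right)} = 353 \left(- 4 \left(\left(-4\right) 6\right) \left(1 + 1 \left(\left(-4\right) 6\right)\right)\right) = 353 \left(\left(-4\right) \left(-24\right) \left(1 + 1 \left(-24\right)\right)\right) = 353 \left(\left(-4\right) \left(-24\right) \left(1 - 24\right)\right) = 353 \left(\left(-4\right) \left(-24\right) \left(-23\right)\right) = 353 \left(-2208\right) = -779424$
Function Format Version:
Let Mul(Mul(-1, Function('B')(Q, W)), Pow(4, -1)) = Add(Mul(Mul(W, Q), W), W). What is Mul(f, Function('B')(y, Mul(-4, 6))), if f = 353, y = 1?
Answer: -779424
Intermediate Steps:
Function('B')(Q, W) = Add(Mul(-4, W), Mul(-4, Q, Pow(W, 2))) (Function('B')(Q, W) = Mul(-4, Add(Mul(Mul(W, Q), W), W)) = Mul(-4, Add(Mul(Mul(Q, W), W), W)) = Mul(-4, Add(Mul(Q, Pow(W, 2)), W)) = Mul(-4, Add(W, Mul(Q, Pow(W, 2)))) = Add(Mul(-4, W), Mul(-4, Q, Pow(W, 2))))
Mul(f, Function('B')(y, Mul(-4, 6))) = Mul(353, Mul(-4, Mul(-4, 6), Add(1, Mul(1, Mul(-4, 6))))) = Mul(353, Mul(-4, -24, Add(1, Mul(1, -24)))) = Mul(353, Mul(-4, -24, Add(1, -24))) = Mul(353, Mul(-4, -24, -23)) = Mul(353, -2208) = -779424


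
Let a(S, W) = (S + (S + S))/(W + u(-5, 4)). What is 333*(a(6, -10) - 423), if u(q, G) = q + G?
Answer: -1555443/11 ≈ -1.4140e+5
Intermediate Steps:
u(q, G) = G + q
a(S, W) = 3*S/(-1 + W) (a(S, W) = (S + (S + S))/(W + (4 - 5)) = (S + 2*S)/(W - 1) = (3*S)/(-1 + W) = 3*S/(-1 + W))
333*(a(6, -10) - 423) = 333*(3*6/(-1 - 10) - 423) = 333*(3*6/(-11) - 423) = 333*(3*6*(-1/11) - 423) = 333*(-18/11 - 423) = 333*(-4671/11) = -1555443/11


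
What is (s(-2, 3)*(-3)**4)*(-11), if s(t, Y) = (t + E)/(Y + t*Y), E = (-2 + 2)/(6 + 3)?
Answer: -594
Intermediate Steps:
E = 0 (E = 0/9 = 0*(1/9) = 0)
s(t, Y) = t/(Y + Y*t) (s(t, Y) = (t + 0)/(Y + t*Y) = t/(Y + Y*t))
(s(-2, 3)*(-3)**4)*(-11) = (-2/(3*(1 - 2))*(-3)**4)*(-11) = (-2*1/3/(-1)*81)*(-11) = (-2*1/3*(-1)*81)*(-11) = ((2/3)*81)*(-11) = 54*(-11) = -594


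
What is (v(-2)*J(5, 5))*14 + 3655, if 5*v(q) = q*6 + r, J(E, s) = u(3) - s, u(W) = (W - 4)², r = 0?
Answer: 18947/5 ≈ 3789.4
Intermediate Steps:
u(W) = (-4 + W)²
J(E, s) = 1 - s (J(E, s) = (-4 + 3)² - s = (-1)² - s = 1 - s)
v(q) = 6*q/5 (v(q) = (q*6 + 0)/5 = (6*q + 0)/5 = (6*q)/5 = 6*q/5)
(v(-2)*J(5, 5))*14 + 3655 = (((6/5)*(-2))*(1 - 1*5))*14 + 3655 = -12*(1 - 5)/5*14 + 3655 = -12/5*(-4)*14 + 3655 = (48/5)*14 + 3655 = 672/5 + 3655 = 18947/5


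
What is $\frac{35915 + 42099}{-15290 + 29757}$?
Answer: $\frac{78014}{14467} \approx 5.3925$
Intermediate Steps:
$\frac{35915 + 42099}{-15290 + 29757} = \frac{78014}{14467}$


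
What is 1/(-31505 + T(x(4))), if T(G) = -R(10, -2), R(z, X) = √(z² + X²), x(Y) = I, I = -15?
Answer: -31505/992564921 + 2*√26/992564921 ≈ -3.1731e-5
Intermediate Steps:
x(Y) = -15
R(z, X) = √(X² + z²)
T(G) = -2*√26 (T(G) = -√((-2)² + 10²) = -√(4 + 100) = -√104 = -2*√26)
1/(-31505 + T(x(4))) = 1/(-31505 - 2*√26)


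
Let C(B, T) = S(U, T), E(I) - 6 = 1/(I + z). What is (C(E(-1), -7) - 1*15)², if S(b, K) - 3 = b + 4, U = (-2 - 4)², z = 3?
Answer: 784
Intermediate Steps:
U = 36 (U = (-6)² = 36)
S(b, K) = 7 + b (S(b, K) = 3 + (b + 4) = 3 + (4 + b) = 7 + b)
E(I) = 6 + 1/(3 + I) (E(I) = 6 + 1/(I + 3) = 6 + 1/(3 + I))
C(B, T) = 43 (C(B, T) = 7 + 36 = 43)
(C(E(-1), -7) - 1*15)² = (43 - 1*15)² = (43 - 15)² = 28² = 784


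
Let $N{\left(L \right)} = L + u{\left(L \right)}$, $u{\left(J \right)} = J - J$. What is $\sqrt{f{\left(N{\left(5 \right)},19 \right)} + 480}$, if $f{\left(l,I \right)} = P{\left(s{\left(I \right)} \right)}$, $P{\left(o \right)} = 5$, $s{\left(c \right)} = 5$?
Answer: $\sqrt{485} \approx 22.023$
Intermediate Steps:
$u{\left(J \right)} = 0$
$N{\left(L \right)} = L$ ($N{\left(L \right)} = L + 0 = L$)
$f{\left(l,I \right)} = 5$
$\sqrt{f{\left(N{\left(5 \right)},19 \right)} + 480} = \sqrt{5 + 480} = \sqrt{485}$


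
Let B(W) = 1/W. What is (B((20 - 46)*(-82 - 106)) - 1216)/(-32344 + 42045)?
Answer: -5943807/47418488 ≈ -0.12535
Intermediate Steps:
(B((20 - 46)*(-82 - 106)) - 1216)/(-32344 + 42045) = (1/((20 - 46)*(-82 - 106)) - 1216)/(-32344 + 42045) = (1/(-26*(-188)) - 1216)/9701 = (1/4888 - 1216)*(1/9701) = -5943807/4888*1/9701 = -5943807/47418488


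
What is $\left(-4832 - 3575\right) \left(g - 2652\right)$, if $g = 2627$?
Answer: $210175$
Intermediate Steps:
$\left(-4832 - 3575\right) \left(g - 2652\right) = \left(-4832 - 3575\right) \left(2627 - 2652\right) = \left(-8407\right) \left(-25\right) = 210175$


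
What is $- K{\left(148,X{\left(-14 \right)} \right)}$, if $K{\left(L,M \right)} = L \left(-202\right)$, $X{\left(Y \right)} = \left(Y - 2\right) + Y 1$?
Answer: $29896$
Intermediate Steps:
$X{\left(Y \right)} = -2 + 2 Y$ ($X{\left(Y \right)} = \left(-2 + Y\right) + Y = -2 + 2 Y$)
$K{\left(L,M \right)} = - 202 L$
$- K{\left(148,X{\left(-14 \right)} \right)} = - \left(-202\right) 148 = \left(-1\right) \left(-29896\right) = 29896$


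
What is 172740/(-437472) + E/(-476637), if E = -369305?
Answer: 314390165/827441832 ≈ 0.37995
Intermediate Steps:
172740/(-437472) + E/(-476637) = 172740/(-437472) - 369305/(-476637) = 172740*(-1/437472) - 369305*(-1/476637) = -14395/36456 + 369305/476637 = 314390165/827441832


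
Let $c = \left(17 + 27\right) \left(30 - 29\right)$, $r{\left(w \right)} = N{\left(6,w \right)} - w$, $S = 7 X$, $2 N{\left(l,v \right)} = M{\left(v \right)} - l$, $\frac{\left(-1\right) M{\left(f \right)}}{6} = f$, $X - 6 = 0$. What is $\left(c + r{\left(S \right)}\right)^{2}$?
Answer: $16129$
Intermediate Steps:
$X = 6$ ($X = 6 + 0 = 6$)
$M{\left(f \right)} = - 6 f$
$N{\left(l,v \right)} = - 3 v - \frac{l}{2}$ ($N{\left(l,v \right)} = \frac{- 6 v - l}{2} = \frac{- l - 6 v}{2} = - 3 v - \frac{l}{2}$)
$S = 42$ ($S = 7 \cdot 6 = 42$)
$r{\left(w \right)} = -3 - 4 w$ ($r{\left(w \right)} = \left(- 3 w - 3\right) - w = \left(-3 - 3 w\right) - w = -3 - 4 w$)
$c = 44$ ($c = 44 \cdot 1 = 44$)
$\left(c + r{\left(S \right)}\right)^{2} = \left(44 - 171\right)^{2} = \left(-127\right)^{2} = 16129$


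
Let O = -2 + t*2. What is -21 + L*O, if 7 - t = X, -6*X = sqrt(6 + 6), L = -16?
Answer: -213 - 32*sqrt(3)/3 ≈ -231.48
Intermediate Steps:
X = -sqrt(3)/3 (X = -sqrt(6 + 6)/6 = -sqrt(3)/3 ≈ -0.57735)
t = 7 + sqrt(3)/3 (t = 7 - (-1)*sqrt(3)/3 = 7 + sqrt(3)/3 ≈ 7.5773)
O = 12 + 2*sqrt(3)/3 (O = -2 + (7 + sqrt(3)/3)*2 = -2 + (14 + 2*sqrt(3)/3) = 12 + 2*sqrt(3)/3 ≈ 13.155)
-21 + L*O = -21 - 16*(12 + 2*sqrt(3)/3) = -21 + (-192 - 32*sqrt(3)/3) = -213 - 32*sqrt(3)/3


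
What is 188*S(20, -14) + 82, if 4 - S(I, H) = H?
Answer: 3466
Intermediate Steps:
S(I, H) = 4 - H
188*S(20, -14) + 82 = 188*(4 - 1*(-14)) + 82 = 188*(4 + 14) + 82 = 188*18 + 82 = 3384 + 82 = 3466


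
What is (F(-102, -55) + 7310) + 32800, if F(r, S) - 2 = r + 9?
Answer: 40019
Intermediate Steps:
F(r, S) = 11 + r (F(r, S) = 2 + (r + 9) = 2 + (9 + r) = 11 + r)
(F(-102, -55) + 7310) + 32800 = ((11 - 102) + 7310) + 32800 = (-91 + 7310) + 32800 = 7219 + 32800 = 40019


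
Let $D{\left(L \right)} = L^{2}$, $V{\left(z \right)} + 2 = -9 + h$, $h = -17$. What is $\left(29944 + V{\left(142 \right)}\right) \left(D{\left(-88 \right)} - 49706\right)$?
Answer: $-1255335192$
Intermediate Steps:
$V{\left(z \right)} = -28$ ($V{\left(z \right)} = -2 - 26 = -28$)
$\left(29944 + V{\left(142 \right)}\right) \left(D{\left(-88 \right)} - 49706\right) = \left(29944 - 28\right) \left(\left(-88\right)^{2} - 49706\right) = 29916 \left(7744 - 49706\right) = 29916 \left(-41962\right) = -1255335192$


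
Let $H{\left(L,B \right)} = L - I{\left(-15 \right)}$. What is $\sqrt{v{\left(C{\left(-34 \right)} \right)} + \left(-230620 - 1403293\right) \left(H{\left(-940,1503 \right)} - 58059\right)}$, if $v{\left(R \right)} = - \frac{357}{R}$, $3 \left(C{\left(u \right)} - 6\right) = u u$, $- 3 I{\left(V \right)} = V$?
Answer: $\frac{9 \sqrt{1640444559213958}}{1174} \approx 3.105 \cdot 10^{5}$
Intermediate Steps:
$I{\left(V \right)} = - \frac{V}{3}$
$H{\left(L,B \right)} = -5 + L$ ($H{\left(L,B \right)} = L - \left(- \frac{1}{3}\right) \left(-15\right) = L - 5 = -5 + L$)
$C{\left(u \right)} = 6 + \frac{u^{2}}{3}$ ($C{\left(u \right)} = 6 + \frac{u u}{3} = 6 + \frac{u^{2}}{3}$)
$\sqrt{v{\left(C{\left(-34 \right)} \right)} + \left(-230620 - 1403293\right) \left(H{\left(-940,1503 \right)} - 58059\right)} = \sqrt{- \frac{357}{6 + \frac{\left(-34\right)^{2}}{3}} + \left(-230620 - 1403293\right) \left(\left(-5 - 940\right) - 58059\right)} = \sqrt{- \frac{357}{6 + \frac{1}{3} \cdot 1156} - 1633913 \left(-945 - 58059\right)} = \sqrt{- \frac{357}{6 + \frac{1156}{3}} - -96407402652} = \sqrt{- \frac{357}{\frac{1174}{3}} + 96407402652} = \sqrt{\left(-357\right) \frac{3}{1174} + 96407402652} = \sqrt{- \frac{1071}{1174} + 96407402652} = \sqrt{\frac{113182290712377}{1174}} = \frac{9 \sqrt{1640444559213958}}{1174}$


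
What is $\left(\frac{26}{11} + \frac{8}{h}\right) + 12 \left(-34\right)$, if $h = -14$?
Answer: $- \frac{31278}{77} \approx -406.21$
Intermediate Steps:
$\left(\frac{26}{11} + \frac{8}{h}\right) + 12 \left(-34\right) = \left(\frac{26}{11} + \frac{8}{-14}\right) + 12 \left(-34\right) = \left(26 \cdot \frac{1}{11} + 8 \left(- \frac{1}{14}\right)\right) - 408 = \left(\frac{26}{11} - \frac{4}{7}\right) - 408 = \frac{138}{77} - 408 = - \frac{31278}{77}$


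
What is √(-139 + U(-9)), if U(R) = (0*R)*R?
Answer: I*√139 ≈ 11.79*I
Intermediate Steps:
U(R) = 0 (U(R) = 0*R = 0)
√(-139 + U(-9)) = √(-139 + 0) = √(-139) = I*√139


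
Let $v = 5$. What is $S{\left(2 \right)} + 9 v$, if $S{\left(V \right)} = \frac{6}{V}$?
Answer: $48$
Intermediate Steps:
$S{\left(2 \right)} + 9 v = \frac{6}{2} + 9 \cdot 5 = 6 \cdot \frac{1}{2} + 45 = 3 + 45 = 48$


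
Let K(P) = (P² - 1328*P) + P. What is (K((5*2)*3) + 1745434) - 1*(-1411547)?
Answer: 3118071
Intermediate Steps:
K(P) = P² - 1327*P
(K((5*2)*3) + 1745434) - 1*(-1411547) = (((5*2)*3)*(-1327 + (5*2)*3) + 1745434) - 1*(-1411547) = ((10*3)*(-1327 + 10*3) + 1745434) + 1411547 = (30*(-1327 + 30) + 1745434) + 1411547 = (30*(-1297) + 1745434) + 1411547 = (-38910 + 1745434) + 1411547 = 1706524 + 1411547 = 3118071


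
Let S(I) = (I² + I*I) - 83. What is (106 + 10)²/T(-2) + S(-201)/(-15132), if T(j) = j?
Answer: -101888815/15132 ≈ -6733.3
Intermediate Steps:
S(I) = -83 + 2*I² (S(I) = (I² + I²) - 83 = 2*I² - 83 = -83 + 2*I²)
(106 + 10)²/T(-2) + S(-201)/(-15132) = (106 + 10)²/(-2) + (-83 + 2*(-201)²)/(-15132) = 116²*(-½) + (-83 + 2*40401)*(-1/15132) = 13456*(-½) + (-83 + 80802)*(-1/15132) = -6728 + 80719*(-1/15132) = -6728 - 80719/15132 = -101888815/15132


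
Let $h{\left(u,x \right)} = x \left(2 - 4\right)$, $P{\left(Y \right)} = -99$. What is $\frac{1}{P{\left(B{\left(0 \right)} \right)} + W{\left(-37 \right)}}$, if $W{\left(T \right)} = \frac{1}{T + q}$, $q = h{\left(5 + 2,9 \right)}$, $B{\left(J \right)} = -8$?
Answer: $- \frac{55}{5446} \approx -0.010099$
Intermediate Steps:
$h{\left(u,x \right)} = - 2 x$ ($h{\left(u,x \right)} = x \left(-2\right) = - 2 x$)
$q = -18$ ($q = \left(-2\right) 9 = -18$)
$W{\left(T \right)} = \frac{1}{-18 + T}$ ($W{\left(T \right)} = \frac{1}{T - 18} = \frac{1}{-18 + T}$)
$\frac{1}{P{\left(B{\left(0 \right)} \right)} + W{\left(-37 \right)}} = \frac{1}{-99 + \frac{1}{-18 - 37}} = \frac{1}{-99 + \frac{1}{-55}} = \frac{1}{-99 - \frac{1}{55}} = \frac{1}{- \frac{5446}{55}} = - \frac{55}{5446}$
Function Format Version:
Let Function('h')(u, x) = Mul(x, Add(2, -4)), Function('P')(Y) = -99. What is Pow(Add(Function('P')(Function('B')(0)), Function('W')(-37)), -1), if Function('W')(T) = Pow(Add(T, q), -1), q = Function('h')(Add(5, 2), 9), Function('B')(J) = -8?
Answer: Rational(-55, 5446) ≈ -0.010099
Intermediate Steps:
Function('h')(u, x) = Mul(-2, x) (Function('h')(u, x) = Mul(x, -2) = Mul(-2, x))
q = -18 (q = Mul(-2, 9) = -18)
Function('W')(T) = Pow(Add(-18, T), -1) (Function('W')(T) = Pow(Add(T, -18), -1) = Pow(Add(-18, T), -1))
Pow(Add(Function('P')(Function('B')(0)), Function('W')(-37)), -1) = Pow(Add(-99, Pow(Add(-18, -37), -1)), -1) = Pow(Add(-99, Pow(-55, -1)), -1) = Pow(Add(-99, Rational(-1, 55)), -1) = Pow(Rational(-5446, 55), -1) = Rational(-55, 5446)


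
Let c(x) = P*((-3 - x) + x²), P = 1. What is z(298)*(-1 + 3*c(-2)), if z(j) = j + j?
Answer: 4768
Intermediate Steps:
z(j) = 2*j
c(x) = -3 + x² - x (c(x) = 1*((-3 - x) + x²) = 1*(-3 + x² - x) = -3 + x² - x)
z(298)*(-1 + 3*c(-2)) = (2*298)*(-1 + 3*(-3 + (-2)² - 1*(-2))) = 596*(-1 + 3*(-3 + 4 + 2)) = 596*(-1 + 3*3) = 596*(-1 + 9) = 596*8 = 4768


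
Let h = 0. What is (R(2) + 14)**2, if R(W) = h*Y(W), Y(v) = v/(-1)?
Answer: 196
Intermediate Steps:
Y(v) = -v (Y(v) = v*(-1) = -v)
R(W) = 0 (R(W) = 0*(-W) = 0)
(R(2) + 14)**2 = (0 + 14)**2 = 14**2 = 196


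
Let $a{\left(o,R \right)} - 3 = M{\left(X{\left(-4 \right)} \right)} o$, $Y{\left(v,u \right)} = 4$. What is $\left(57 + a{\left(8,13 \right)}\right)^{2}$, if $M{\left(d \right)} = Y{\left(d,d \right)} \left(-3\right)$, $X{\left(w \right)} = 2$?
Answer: $1296$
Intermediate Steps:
$M{\left(d \right)} = -12$ ($M{\left(d \right)} = 4 \left(-3\right) = -12$)
$a{\left(o,R \right)} = 3 - 12 o$
$\left(57 + a{\left(8,13 \right)}\right)^{2} = \left(57 + \left(3 - 96\right)\right)^{2} = \left(57 - 93\right)^{2} = \left(-36\right)^{2} = 1296$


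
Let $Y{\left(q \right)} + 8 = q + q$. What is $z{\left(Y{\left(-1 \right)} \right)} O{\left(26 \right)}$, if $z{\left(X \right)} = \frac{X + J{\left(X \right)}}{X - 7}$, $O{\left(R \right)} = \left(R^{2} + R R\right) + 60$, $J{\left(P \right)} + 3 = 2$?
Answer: $\frac{15532}{17} \approx 913.65$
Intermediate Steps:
$J{\left(P \right)} = -1$ ($J{\left(P \right)} = -3 + 2 = -1$)
$O{\left(R \right)} = 60 + 2 R^{2}$ ($O{\left(R \right)} = \left(R^{2} + R^{2}\right) + 60 = 2 R^{2} + 60 = 60 + 2 R^{2}$)
$Y{\left(q \right)} = -8 + 2 q$ ($Y{\left(q \right)} = -8 + \left(q + q\right) = -8 + 2 q$)
$z{\left(X \right)} = \frac{-1 + X}{-7 + X}$ ($z{\left(X \right)} = \frac{X - 1}{X - 7} = \frac{-1 + X}{-7 + X}$)
$z{\left(Y{\left(-1 \right)} \right)} O{\left(26 \right)} = \frac{-1 + \left(-8 + 2 \left(-1\right)\right)}{-7 + \left(-8 + 2 \left(-1\right)\right)} \left(60 + 2 \cdot 26^{2}\right) = \frac{-1 - 10}{-7 - 10} \left(60 + 2 \cdot 676\right) = \frac{-1 - 10}{-7 - 10} \left(60 + 1352\right) = \frac{1}{-17} \left(-11\right) 1412 = \left(- \frac{1}{17}\right) \left(-11\right) 1412 = \frac{11}{17} \cdot 1412 = \frac{15532}{17}$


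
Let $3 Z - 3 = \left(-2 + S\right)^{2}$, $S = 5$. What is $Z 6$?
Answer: $24$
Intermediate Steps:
$Z = 4$ ($Z = 1 + \frac{\left(-2 + 5\right)^{2}}{3} = 1 + \frac{3^{2}}{3} = 1 + \frac{1}{3} \cdot 9 = 1 + 3 = 4$)
$Z 6 = 4 \cdot 6 = 24$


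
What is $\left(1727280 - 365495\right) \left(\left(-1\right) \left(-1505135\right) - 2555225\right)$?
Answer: $-1429996810650$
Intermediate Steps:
$\left(1727280 - 365495\right) \left(\left(-1\right) \left(-1505135\right) - 2555225\right) = 1361785 \left(1505135 - 2555225\right) = 1361785 \left(-1050090\right) = -1429996810650$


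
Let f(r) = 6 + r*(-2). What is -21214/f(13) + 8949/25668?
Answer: 45391661/42780 ≈ 1061.0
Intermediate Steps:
f(r) = 6 - 2*r
-21214/f(13) + 8949/25668 = -21214/(6 - 2*13) + 8949/25668 = -21214/(6 - 26) + 8949*(1/25668) = -21214/(-20) + 2983/8556 = -21214*(-1/20) + 2983/8556 = 10607/10 + 2983/8556 = 45391661/42780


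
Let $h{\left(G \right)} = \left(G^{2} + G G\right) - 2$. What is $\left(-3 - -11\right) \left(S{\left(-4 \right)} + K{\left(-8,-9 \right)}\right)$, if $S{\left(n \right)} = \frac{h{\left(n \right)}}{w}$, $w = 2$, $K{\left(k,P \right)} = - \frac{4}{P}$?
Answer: $\frac{1112}{9} \approx 123.56$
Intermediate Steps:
$h{\left(G \right)} = -2 + 2 G^{2}$ ($h{\left(G \right)} = \left(G^{2} + G^{2}\right) - 2 = 2 G^{2} - 2 = -2 + 2 G^{2}$)
$S{\left(n \right)} = -1 + n^{2}$ ($S{\left(n \right)} = \frac{-2 + 2 n^{2}}{2} = \left(-2 + 2 n^{2}\right) \frac{1}{2} = -1 + n^{2}$)
$\left(-3 - -11\right) \left(S{\left(-4 \right)} + K{\left(-8,-9 \right)}\right) = \left(-3 - -11\right) \left(\left(-1 + \left(-4\right)^{2}\right) - \frac{4}{-9}\right) = \left(-3 + 11\right) \left(\left(-1 + 16\right) - - \frac{4}{9}\right) = 8 \left(15 + \frac{4}{9}\right) = 8 \cdot \frac{139}{9} = \frac{1112}{9}$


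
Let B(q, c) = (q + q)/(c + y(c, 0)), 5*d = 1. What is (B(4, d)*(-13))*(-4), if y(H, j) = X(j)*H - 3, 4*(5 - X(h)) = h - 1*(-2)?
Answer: -4160/19 ≈ -218.95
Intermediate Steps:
d = ⅕ (d = (⅕)*1 = ⅕ ≈ 0.20000)
X(h) = 9/2 - h/4 (X(h) = 5 - (h - 1*(-2))/4 = 5 - (h + 2)/4 = 5 - (2 + h)/4 = 5 + (-½ - h/4) = 9/2 - h/4)
y(H, j) = -3 + H*(9/2 - j/4) (y(H, j) = (9/2 - j/4)*H - 3 = H*(9/2 - j/4) - 3 = -3 + H*(9/2 - j/4))
B(q, c) = 2*q/(-3 + 11*c/2) (B(q, c) = (q + q)/(c + (-3 - c*(-18 + 0)/4)) = (2*q)/(c + (-3 - ¼*c*(-18))) = (2*q)/(c + (-3 + 9*c/2)) = (2*q)/(-3 + 11*c/2) = 2*q/(-3 + 11*c/2))
(B(4, d)*(-13))*(-4) = ((4*4/(-6 + 11*(⅕)))*(-13))*(-4) = ((4*4/(-6 + 11/5))*(-13))*(-4) = ((4*4/(-19/5))*(-13))*(-4) = ((4*4*(-5/19))*(-13))*(-4) = -80/19*(-13)*(-4) = (1040/19)*(-4) = -4160/19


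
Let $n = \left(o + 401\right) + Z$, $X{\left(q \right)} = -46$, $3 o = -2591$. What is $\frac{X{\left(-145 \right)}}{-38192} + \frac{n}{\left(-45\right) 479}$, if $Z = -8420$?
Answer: $\frac{510357503}{1234842840} \approx 0.4133$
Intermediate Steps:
$o = - \frac{2591}{3}$ ($o = \frac{1}{3} \left(-2591\right) = - \frac{2591}{3} \approx -863.67$)
$n = - \frac{26648}{3}$ ($n = \left(- \frac{2591}{3} + 401\right) - 8420 = - \frac{1388}{3} - 8420 = - \frac{26648}{3} \approx -8882.7$)
$\frac{X{\left(-145 \right)}}{-38192} + \frac{n}{\left(-45\right) 479} = - \frac{46}{-38192} - \frac{26648}{3 \left(\left(-45\right) 479\right)} = \left(-46\right) \left(- \frac{1}{38192}\right) - \frac{26648}{3 \left(-21555\right)} = \frac{23}{19096} - - \frac{26648}{64665} = \frac{23}{19096} + \frac{26648}{64665} = \frac{510357503}{1234842840}$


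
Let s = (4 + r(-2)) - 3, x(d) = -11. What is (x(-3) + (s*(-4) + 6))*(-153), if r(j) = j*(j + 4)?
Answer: -1071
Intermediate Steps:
r(j) = j*(4 + j)
s = -3 (s = (4 - 2*(4 - 2)) - 3 = (4 - 2*2) - 3 = (4 - 4) - 3 = 0 - 3 = -3)
(x(-3) + (s*(-4) + 6))*(-153) = (-11 + (-3*(-4) + 6))*(-153) = (-11 + (12 + 6))*(-153) = (-11 + 18)*(-153) = 7*(-153) = -1071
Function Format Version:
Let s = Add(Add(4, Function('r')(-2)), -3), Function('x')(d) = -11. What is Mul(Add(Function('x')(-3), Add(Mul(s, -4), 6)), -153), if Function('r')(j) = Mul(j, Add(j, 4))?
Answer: -1071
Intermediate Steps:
Function('r')(j) = Mul(j, Add(4, j))
s = -3 (s = Add(Add(4, Mul(-2, Add(4, -2))), -3) = Add(Add(4, Mul(-2, 2)), -3) = Add(Add(4, -4), -3) = Add(0, -3) = -3)
Mul(Add(Function('x')(-3), Add(Mul(s, -4), 6)), -153) = Mul(Add(-11, Add(Mul(-3, -4), 6)), -153) = Mul(Add(-11, Add(12, 6)), -153) = Mul(Add(-11, 18), -153) = Mul(7, -153) = -1071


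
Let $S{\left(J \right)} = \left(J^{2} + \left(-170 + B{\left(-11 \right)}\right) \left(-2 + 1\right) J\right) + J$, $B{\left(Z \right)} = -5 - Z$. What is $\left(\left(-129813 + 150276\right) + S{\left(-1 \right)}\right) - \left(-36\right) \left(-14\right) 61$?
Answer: $-10445$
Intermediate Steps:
$S{\left(J \right)} = J^{2} + 165 J$ ($S{\left(J \right)} = \left(J^{2} + \left(-170 - -6\right) \left(-2 + 1\right) J\right) + J = \left(J^{2} + \left(-170 + \left(-5 + 11\right)\right) \left(-1\right) J\right) + J = \left(J^{2} + \left(-170 + 6\right) \left(-1\right) J\right) + J = \left(J^{2} + \left(-164\right) \left(-1\right) J\right) + J = \left(J^{2} + 164 J\right) + J = J^{2} + 165 J$)
$\left(\left(-129813 + 150276\right) + S{\left(-1 \right)}\right) - \left(-36\right) \left(-14\right) 61 = \left(\left(-129813 + 150276\right) - \left(165 - 1\right)\right) - \left(-36\right) \left(-14\right) 61 = \left(20463 - 164\right) - 504 \cdot 61 = \left(20463 - 164\right) - 30744 = 20299 - 30744 = -10445$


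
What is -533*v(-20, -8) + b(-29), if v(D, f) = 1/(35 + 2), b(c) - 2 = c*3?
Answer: -3678/37 ≈ -99.405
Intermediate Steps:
b(c) = 2 + 3*c (b(c) = 2 + c*3 = 2 + 3*c)
v(D, f) = 1/37
-533*v(-20, -8) + b(-29) = -533*1/37 + (2 + 3*(-29)) = -533/37 + (2 - 87) = -533/37 - 85 = -3678/37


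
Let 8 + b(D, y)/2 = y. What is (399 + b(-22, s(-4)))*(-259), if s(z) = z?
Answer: -97125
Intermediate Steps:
b(D, y) = -16 + 2*y
(399 + b(-22, s(-4)))*(-259) = (399 + (-16 + 2*(-4)))*(-259) = (399 + (-16 - 8))*(-259) = (399 - 24)*(-259) = 375*(-259) = -97125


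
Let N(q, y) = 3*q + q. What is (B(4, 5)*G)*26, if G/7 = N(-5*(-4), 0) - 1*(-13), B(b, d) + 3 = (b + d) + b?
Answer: 169260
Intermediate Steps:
N(q, y) = 4*q
B(b, d) = -3 + d + 2*b (B(b, d) = -3 + ((b + d) + b) = -3 + (d + 2*b) = -3 + d + 2*b)
G = 651 (G = 7*(4*(-5*(-4)) - 1*(-13)) = 7*(4*20 + 13) = 7*(80 + 13) = 7*93 = 651)
(B(4, 5)*G)*26 = ((-3 + 5 + 2*4)*651)*26 = ((-3 + 5 + 8)*651)*26 = (10*651)*26 = 6510*26 = 169260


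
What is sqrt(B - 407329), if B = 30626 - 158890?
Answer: I*sqrt(535593) ≈ 731.84*I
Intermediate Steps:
B = -128264
sqrt(B - 407329) = sqrt(-128264 - 407329) = sqrt(-535593) = I*sqrt(535593)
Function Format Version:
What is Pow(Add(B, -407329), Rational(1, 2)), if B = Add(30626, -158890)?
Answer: Mul(I, Pow(535593, Rational(1, 2))) ≈ Mul(731.84, I)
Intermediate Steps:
B = -128264
Pow(Add(B, -407329), Rational(1, 2)) = Pow(Add(-128264, -407329), Rational(1, 2)) = Pow(-535593, Rational(1, 2)) = Mul(I, Pow(535593, Rational(1, 2)))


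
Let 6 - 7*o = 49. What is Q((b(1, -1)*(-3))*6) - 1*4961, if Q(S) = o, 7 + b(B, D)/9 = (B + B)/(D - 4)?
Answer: -34770/7 ≈ -4967.1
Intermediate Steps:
b(B, D) = -63 + 18*B/(-4 + D) (b(B, D) = -63 + 9*((B + B)/(D - 4)) = -63 + 9*((2*B)/(-4 + D)) = -63 + 9*(2*B/(-4 + D)) = -63 + 18*B/(-4 + D))
o = -43/7 (o = 6/7 - ⅐*49 = 6/7 - 7 = -43/7 ≈ -6.1429)
Q(S) = -43/7
Q((b(1, -1)*(-3))*6) - 1*4961 = -43/7 - 1*4961 = -43/7 - 4961 = -34770/7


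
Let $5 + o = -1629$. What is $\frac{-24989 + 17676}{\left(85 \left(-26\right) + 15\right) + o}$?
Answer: $\frac{7313}{3829} \approx 1.9099$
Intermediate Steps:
$o = -1634$ ($o = -5 - 1629 = -1634$)
$\frac{-24989 + 17676}{\left(85 \left(-26\right) + 15\right) + o} = \frac{-24989 + 17676}{\left(85 \left(-26\right) + 15\right) - 1634} = - \frac{7313}{\left(-2210 + 15\right) - 1634} = - \frac{7313}{-2195 - 1634} = - \frac{7313}{-3829} = \left(-7313\right) \left(- \frac{1}{3829}\right) = \frac{7313}{3829}$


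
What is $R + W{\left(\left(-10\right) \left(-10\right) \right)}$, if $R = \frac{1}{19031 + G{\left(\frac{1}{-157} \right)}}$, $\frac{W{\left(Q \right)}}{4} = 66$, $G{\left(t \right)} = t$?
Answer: $\frac{788796781}{2987866} \approx 264.0$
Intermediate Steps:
$W{\left(Q \right)} = 264$ ($W{\left(Q \right)} = 4 \cdot 66 = 264$)
$R = \frac{157}{2987866}$ ($R = \frac{1}{19031 + \frac{1}{-157}} = \frac{1}{19031 - \frac{1}{157}} = \frac{1}{\frac{2987866}{157}} = \frac{157}{2987866} \approx 5.2546 \cdot 10^{-5}$)
$R + W{\left(\left(-10\right) \left(-10\right) \right)} = \frac{157}{2987866} + 264 = \frac{788796781}{2987866}$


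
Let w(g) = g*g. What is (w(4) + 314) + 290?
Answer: 620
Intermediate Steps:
w(g) = g**2
(w(4) + 314) + 290 = (4**2 + 314) + 290 = (16 + 314) + 290 = 330 + 290 = 620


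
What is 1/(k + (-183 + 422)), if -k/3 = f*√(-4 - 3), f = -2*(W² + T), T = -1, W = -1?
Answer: 1/239 ≈ 0.0041841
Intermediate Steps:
f = 0 (f = -2*((-1)² - 1) = -2*(1 - 1) = -2*0 = 0)
k = 0 (k = -0*√(-4 - 3) = -0*√(-7) = -0*I*√7 = -3*0 = 0)
1/(k + (-183 + 422)) = 1/(0 + (-183 + 422)) = 1/(0 + 239) = 1/239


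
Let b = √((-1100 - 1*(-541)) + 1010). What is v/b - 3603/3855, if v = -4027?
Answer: -1201/1285 - 4027*√451/451 ≈ -190.56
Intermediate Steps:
b = √451 (b = √((-1100 + 541) + 1010) = √(-559 + 1010) = √451 ≈ 21.237)
v/b - 3603/3855 = -4027*√451/451 - 3603/3855 = -4027*√451/451 - 3603*1/3855 = -4027*√451/451 - 1201/1285 = -1201/1285 - 4027*√451/451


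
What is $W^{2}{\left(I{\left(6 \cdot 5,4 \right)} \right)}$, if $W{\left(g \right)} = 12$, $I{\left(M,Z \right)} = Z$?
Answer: $144$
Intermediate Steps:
$W^{2}{\left(I{\left(6 \cdot 5,4 \right)} \right)} = 12^{2} = 144$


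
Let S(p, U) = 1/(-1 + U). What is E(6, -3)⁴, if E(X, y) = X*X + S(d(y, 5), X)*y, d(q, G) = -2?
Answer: 981506241/625 ≈ 1.5704e+6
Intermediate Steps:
E(X, y) = X² + y/(-1 + X) (E(X, y) = X*X + y/(-1 + X) = X² + y/(-1 + X))
E(6, -3)⁴ = ((-3 + 6²*(-1 + 6))/(-1 + 6))⁴ = ((-3 + 36*5)/5)⁴ = ((-3 + 180)/5)⁴ = ((⅕)*177)⁴ = (177/5)⁴ = 981506241/625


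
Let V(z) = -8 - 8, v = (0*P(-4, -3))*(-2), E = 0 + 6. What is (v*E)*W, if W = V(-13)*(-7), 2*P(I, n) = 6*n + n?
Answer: 0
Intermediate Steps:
P(I, n) = 7*n/2 (P(I, n) = (6*n + n)/2 = (7*n)/2 = 7*n/2)
E = 6
v = 0 (v = (0*((7/2)*(-3)))*(-2) = (0*(-21/2))*(-2) = 0*(-2) = 0)
V(z) = -16
W = 112 (W = -16*(-7) = 112)
(v*E)*W = (0*6)*112 = 0*112 = 0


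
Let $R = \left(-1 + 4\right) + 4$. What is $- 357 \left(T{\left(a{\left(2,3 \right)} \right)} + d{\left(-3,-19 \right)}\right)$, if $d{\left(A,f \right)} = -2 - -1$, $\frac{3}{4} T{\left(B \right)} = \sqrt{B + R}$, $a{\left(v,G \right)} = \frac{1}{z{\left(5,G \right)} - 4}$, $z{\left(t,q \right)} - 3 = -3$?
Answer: $357 - 714 \sqrt{3} \approx -879.68$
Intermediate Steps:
$z{\left(t,q \right)} = 0$ ($z{\left(t,q \right)} = 3 - 3 = 0$)
$R = 7$ ($R = 3 + 4 = 7$)
$a{\left(v,G \right)} = - \frac{1}{4}$ ($a{\left(v,G \right)} = \frac{1}{0 - 4} = \frac{1}{-4} = - \frac{1}{4}$)
$T{\left(B \right)} = \frac{4 \sqrt{7 + B}}{3}$ ($T{\left(B \right)} = \frac{4 \sqrt{B + 7}}{3} = \frac{4 \sqrt{7 + B}}{3}$)
$d{\left(A,f \right)} = -1$ ($d{\left(A,f \right)} = -2 + 1 = -1$)
$- 357 \left(T{\left(a{\left(2,3 \right)} \right)} + d{\left(-3,-19 \right)}\right) = - 357 \left(\frac{4 \sqrt{7 - \frac{1}{4}}}{3} - 1\right) = - 357 \left(\frac{4 \sqrt{\frac{27}{4}}}{3} - 1\right) = - 357 \left(\frac{4 \frac{3 \sqrt{3}}{2}}{3} - 1\right) = - 357 \left(2 \sqrt{3} - 1\right) = - 357 \left(-1 + 2 \sqrt{3}\right) = 357 - 714 \sqrt{3}$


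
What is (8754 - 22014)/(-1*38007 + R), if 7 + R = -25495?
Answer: 13260/63509 ≈ 0.20879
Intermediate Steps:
R = -25502 (R = -7 - 25495 = -25502)
(8754 - 22014)/(-1*38007 + R) = (8754 - 22014)/(-1*38007 - 25502) = -13260/(-38007 - 25502) = -13260/(-63509) = -13260*(-1/63509) = 13260/63509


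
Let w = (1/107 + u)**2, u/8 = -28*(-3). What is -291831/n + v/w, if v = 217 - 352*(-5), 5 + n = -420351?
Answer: 1518376910298363/2173378827632900 ≈ 0.69862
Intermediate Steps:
n = -420356 (n = -5 - 420351 = -420356)
v = 1977 (v = 217 + 1760 = 1977)
u = 672 (u = 8*(-28*(-3)) = 8*84 = 672)
w = 5170329025/11449 (w = (1/107 + 672)**2 = (71905/107)**2 = 5170329025/11449 ≈ 4.5160e+5)
-291831/n + v/w = -291831/(-420356) + 1977/(5170329025/11449) = -291831*(-1/420356) + 1977*(11449/5170329025) = 291831/420356 + 22634673/5170329025 = 1518376910298363/2173378827632900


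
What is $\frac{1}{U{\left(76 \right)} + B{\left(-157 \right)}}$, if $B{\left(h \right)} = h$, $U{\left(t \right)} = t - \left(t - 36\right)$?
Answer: $- \frac{1}{121} \approx -0.0082645$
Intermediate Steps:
$U{\left(t \right)} = 36$ ($U{\left(t \right)} = t - \left(t - 36\right) = t - \left(-36 + t\right) = 36$)
$\frac{1}{U{\left(76 \right)} + B{\left(-157 \right)}} = \frac{1}{36 - 157} = \frac{1}{-121} = - \frac{1}{121}$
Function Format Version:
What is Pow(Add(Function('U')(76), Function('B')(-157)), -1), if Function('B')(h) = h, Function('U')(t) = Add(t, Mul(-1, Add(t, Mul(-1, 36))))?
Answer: Rational(-1, 121) ≈ -0.0082645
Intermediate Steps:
Function('U')(t) = 36 (Function('U')(t) = Add(t, Mul(-1, Add(t, -36))) = Add(t, Mul(-1, Add(-36, t))) = Add(t, Add(36, Mul(-1, t))) = 36)
Pow(Add(Function('U')(76), Function('B')(-157)), -1) = Pow(Add(36, -157), -1) = Pow(-121, -1) = Rational(-1, 121)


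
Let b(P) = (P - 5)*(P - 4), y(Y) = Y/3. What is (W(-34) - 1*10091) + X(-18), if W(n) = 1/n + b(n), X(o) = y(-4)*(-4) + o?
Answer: -879413/102 ≈ -8621.7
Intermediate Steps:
y(Y) = Y/3 (y(Y) = Y*(⅓) = Y/3)
X(o) = 16/3 + o (X(o) = ((⅓)*(-4))*(-4) + o = -4/3*(-4) + o = 16/3 + o)
b(P) = (-5 + P)*(-4 + P)
W(n) = 20 + 1/n + n² - 9*n (W(n) = 1/n + (20 + n² - 9*n) = 20 + 1/n + n² - 9*n)
(W(-34) - 1*10091) + X(-18) = ((20 + 1/(-34) + (-34)² - 9*(-34)) - 1*10091) + (16/3 - 18) = ((20 - 1/34 + 1156 + 306) - 10091) - 38/3 = (50387/34 - 10091) - 38/3 = -292707/34 - 38/3 = -879413/102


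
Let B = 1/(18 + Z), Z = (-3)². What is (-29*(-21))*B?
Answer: 203/9 ≈ 22.556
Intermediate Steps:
Z = 9
B = 1/27 (B = 1/(18 + 9) = 1/27 ≈ 0.037037)
(-29*(-21))*B = -29*(-21)*(1/27) = 609*(1/27) = 203/9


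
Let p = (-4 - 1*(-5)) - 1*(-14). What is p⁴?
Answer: 50625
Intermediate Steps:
p = 15 (p = (-4 + 5) + 14 = 1 + 14 = 15)
p⁴ = 15⁴ = 50625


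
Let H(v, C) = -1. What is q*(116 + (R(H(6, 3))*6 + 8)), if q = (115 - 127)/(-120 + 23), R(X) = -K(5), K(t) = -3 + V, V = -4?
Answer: 1992/97 ≈ 20.536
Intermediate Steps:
K(t) = -7 (K(t) = -3 - 4 = -7)
R(X) = 7 (R(X) = -1*(-7) = 7)
q = 12/97 (q = -12/(-97) = -12*(-1/97) = 12/97 ≈ 0.12371)
q*(116 + (R(H(6, 3))*6 + 8)) = 12*(116 + (7*6 + 8))/97 = 12*(116 + (42 + 8))/97 = 12*(116 + 50)/97 = (12/97)*166 = 1992/97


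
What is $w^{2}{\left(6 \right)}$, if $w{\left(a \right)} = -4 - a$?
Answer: $100$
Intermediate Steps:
$w^{2}{\left(6 \right)} = \left(-4 - 6\right)^{2} = \left(-10\right)^{2} = 100$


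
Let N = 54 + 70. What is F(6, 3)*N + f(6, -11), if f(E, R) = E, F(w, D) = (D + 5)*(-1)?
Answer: -986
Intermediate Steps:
F(w, D) = -5 - D (F(w, D) = (5 + D)*(-1) = -5 - D)
N = 124
F(6, 3)*N + f(6, -11) = (-5 - 1*3)*124 + 6 = (-5 - 3)*124 + 6 = -8*124 + 6 = -992 + 6 = -986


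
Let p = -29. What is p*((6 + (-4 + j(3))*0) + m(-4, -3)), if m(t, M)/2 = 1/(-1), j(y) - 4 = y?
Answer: -116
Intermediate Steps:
j(y) = 4 + y
m(t, M) = -2 (m(t, M) = 2*(1/(-1)) = 2*(1*(-1)) = 2*(-1) = -2)
p*((6 + (-4 + j(3))*0) + m(-4, -3)) = -29*((6 + (-4 + (4 + 3))*0) - 2) = -29*((6 + (-4 + 7)*0) - 2) = -29*((6 + 3*0) - 2) = -29*((6 + 0) - 2) = -29*(6 - 2) = -29*4 = -116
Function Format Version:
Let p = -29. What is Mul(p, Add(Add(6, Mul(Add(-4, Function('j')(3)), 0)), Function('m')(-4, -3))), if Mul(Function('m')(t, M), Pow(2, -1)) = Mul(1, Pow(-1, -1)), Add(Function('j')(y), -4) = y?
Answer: -116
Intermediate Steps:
Function('j')(y) = Add(4, y)
Function('m')(t, M) = -2 (Function('m')(t, M) = Mul(2, Mul(1, Pow(-1, -1))) = Mul(2, Mul(1, -1)) = Mul(2, -1) = -2)
Mul(p, Add(Add(6, Mul(Add(-4, Function('j')(3)), 0)), Function('m')(-4, -3))) = Mul(-29, Add(Add(6, Mul(Add(-4, Add(4, 3)), 0)), -2)) = Mul(-29, Add(Add(6, Mul(Add(-4, 7), 0)), -2)) = Mul(-29, Add(Add(6, Mul(3, 0)), -2)) = Mul(-29, Add(Add(6, 0), -2)) = Mul(-29, Add(6, -2)) = Mul(-29, 4) = -116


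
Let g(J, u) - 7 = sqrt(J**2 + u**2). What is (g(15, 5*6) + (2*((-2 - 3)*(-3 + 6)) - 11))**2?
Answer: 2281 - 1020*sqrt(5) ≈ 0.21066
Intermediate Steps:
g(J, u) = 7 + sqrt(J**2 + u**2)
(g(15, 5*6) + (2*((-2 - 3)*(-3 + 6)) - 11))**2 = ((7 + sqrt(15**2 + (5*6)**2)) + (2*((-2 - 3)*(-3 + 6)) - 11))**2 = ((7 + sqrt(225 + 30**2)) + (2*(-5*3) - 11))**2 = ((7 + sqrt(225 + 900)) + (2*(-15) - 11))**2 = ((7 + sqrt(1125)) + (-30 - 11))**2 = ((7 + 15*sqrt(5)) - 41)**2 = (-34 + 15*sqrt(5))**2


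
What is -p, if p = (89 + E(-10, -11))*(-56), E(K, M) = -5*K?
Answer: 7784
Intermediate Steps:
p = -7784 (p = (89 - 5*(-10))*(-56) = (89 + 50)*(-56) = 139*(-56) = -7784)
-p = -1*(-7784) = 7784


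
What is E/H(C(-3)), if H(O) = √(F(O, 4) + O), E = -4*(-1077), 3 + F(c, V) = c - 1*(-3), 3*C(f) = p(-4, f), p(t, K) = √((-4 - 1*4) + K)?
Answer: -2154*√6*11^(¾)*I^(3/2)/11 ≈ 2048.6 - 2048.6*I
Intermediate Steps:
p(t, K) = √(-8 + K) (p(t, K) = √((-4 - 4) + K) = √(-8 + K))
C(f) = √(-8 + f)/3
F(c, V) = c (F(c, V) = -3 + (c - 1*(-3)) = -3 + (c + 3) = -3 + (3 + c) = c)
E = 4308
H(O) = √2*√O (H(O) = √(O + O) = √(2*O) = √2*√O)
E/H(C(-3)) = 4308/((√2*√(√(-8 - 3)/3))) = 4308/((√2*√(√(-11)/3))) = 4308/((√2*√((I*√11)/3))) = 4308/((√2*√(I*√11/3))) = 4308/((√2*(√3*11^(¼)*√I/3))) = 4308/((√6*11^(¼)*√I/3)) = 4308*(-√6*11^(¾)*I^(3/2)/22) = -2154*√6*11^(¾)*I^(3/2)/11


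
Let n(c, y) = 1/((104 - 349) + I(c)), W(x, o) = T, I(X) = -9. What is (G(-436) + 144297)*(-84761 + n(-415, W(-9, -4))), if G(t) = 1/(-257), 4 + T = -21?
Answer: -399199718694380/32639 ≈ -1.2231e+10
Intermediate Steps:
T = -25 (T = -4 - 21 = -25)
G(t) = -1/257
W(x, o) = -25
n(c, y) = -1/254 (n(c, y) = 1/((104 - 349) - 9) = 1/(-245 - 9) = 1/(-254) = -1/254)
(G(-436) + 144297)*(-84761 + n(-415, W(-9, -4))) = (-1/257 + 144297)*(-84761 - 1/254) = (37084328/257)*(-21529295/254) = -399199718694380/32639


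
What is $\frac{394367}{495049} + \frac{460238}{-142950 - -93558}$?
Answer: $- \frac{104180893399}{12225730104} \approx -8.5214$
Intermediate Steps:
$\frac{394367}{495049} + \frac{460238}{-142950 - -93558} = 394367 \cdot \frac{1}{495049} + \frac{460238}{-142950 + 93558} = \frac{394367}{495049} + \frac{460238}{-49392} = \frac{394367}{495049} + 460238 \left(- \frac{1}{49392}\right) = \frac{394367}{495049} - \frac{230119}{24696} = - \frac{104180893399}{12225730104}$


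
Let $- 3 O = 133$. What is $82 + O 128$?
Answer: $- \frac{16778}{3} \approx -5592.7$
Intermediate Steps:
$O = - \frac{133}{3}$ ($O = \left(- \frac{1}{3}\right) 133 = - \frac{133}{3} \approx -44.333$)
$82 + O 128 = 82 - \frac{17024}{3} = - \frac{16778}{3}$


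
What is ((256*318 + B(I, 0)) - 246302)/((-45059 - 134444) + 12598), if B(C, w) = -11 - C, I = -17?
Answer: 164888/166905 ≈ 0.98792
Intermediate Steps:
((256*318 + B(I, 0)) - 246302)/((-45059 - 134444) + 12598) = ((256*318 + (-11 - 1*(-17))) - 246302)/((-45059 - 134444) + 12598) = ((81408 + (-11 + 17)) - 246302)/(-179503 + 12598) = ((81408 + 6) - 246302)/(-166905) = (81414 - 246302)*(-1/166905) = -164888*(-1/166905) = 164888/166905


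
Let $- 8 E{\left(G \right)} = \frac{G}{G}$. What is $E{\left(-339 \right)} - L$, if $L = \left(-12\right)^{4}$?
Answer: $- \frac{165889}{8} \approx -20736.0$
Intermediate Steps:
$E{\left(G \right)} = - \frac{1}{8}$ ($E{\left(G \right)} = - \frac{G \frac{1}{G}}{8} = \left(- \frac{1}{8}\right) 1 = - \frac{1}{8}$)
$L = 20736$
$E{\left(-339 \right)} - L = - \frac{1}{8} - 20736 = - \frac{165889}{8}$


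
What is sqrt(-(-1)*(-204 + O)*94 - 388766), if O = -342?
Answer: I*sqrt(440090) ≈ 663.39*I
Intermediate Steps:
sqrt(-(-1)*(-204 + O)*94 - 388766) = sqrt(-(-1)*(-204 - 342)*94 - 388766) = sqrt(-(-1)*(-546*94) - 388766) = sqrt(-(-1)*(-51324) - 388766) = sqrt(-1*51324 - 388766) = sqrt(-51324 - 388766) = sqrt(-440090) = I*sqrt(440090)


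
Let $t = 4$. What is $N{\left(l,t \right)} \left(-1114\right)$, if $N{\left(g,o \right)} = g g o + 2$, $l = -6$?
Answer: $-162644$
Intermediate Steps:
$N{\left(g,o \right)} = 2 + o g^{2}$ ($N{\left(g,o \right)} = g^{2} o + 2 = o g^{2} + 2 = 2 + o g^{2}$)
$N{\left(l,t \right)} \left(-1114\right) = \left(2 + 4 \left(-6\right)^{2}\right) \left(-1114\right) = \left(2 + 4 \cdot 36\right) \left(-1114\right) = \left(2 + 144\right) \left(-1114\right) = 146 \left(-1114\right) = -162644$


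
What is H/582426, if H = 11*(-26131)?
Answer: -287441/582426 ≈ -0.49352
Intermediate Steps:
H = -287441
H/582426 = -287441/582426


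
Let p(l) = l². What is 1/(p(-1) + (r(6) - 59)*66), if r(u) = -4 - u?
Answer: -1/4553 ≈ -0.00021964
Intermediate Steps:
1/(p(-1) + (r(6) - 59)*66) = 1/((-1)² + ((-4 - 1*6) - 59)*66) = 1/(1 + ((-4 - 6) - 59)*66) = 1/(1 + (-10 - 59)*66) = 1/(1 - 69*66) = 1/(1 - 4554) = 1/(-4553) = -1/4553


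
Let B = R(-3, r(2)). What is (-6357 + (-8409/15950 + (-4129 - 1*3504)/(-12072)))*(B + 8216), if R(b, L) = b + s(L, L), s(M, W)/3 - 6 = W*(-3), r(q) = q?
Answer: -5026396842830137/96274200 ≈ -5.2209e+7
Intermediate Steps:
s(M, W) = 18 - 9*W (s(M, W) = 18 + 3*(W*(-3)) = 18 + 3*(-3*W) = 18 - 9*W)
R(b, L) = 18 + b - 9*L (R(b, L) = b + (18 - 9*L) = 18 + b - 9*L)
B = -3 (B = 18 - 3 - 9*2 = 18 - 3 - 18 = -3)
(-6357 + (-8409/15950 + (-4129 - 1*3504)/(-12072)))*(B + 8216) = (-6357 + (-8409/15950 + (-4129 - 1*3504)/(-12072)))*(-3 + 8216) = (-6357 + (-8409*1/15950 + (-4129 - 3504)*(-1/12072)))*8213 = (-6357 + (-8409/15950 - 7633*(-1/12072)))*8213 = (-6357 + (-8409/15950 + 7633/12072))*8213 = (-6357 + 10116451/96274200)*8213 = -612004972949/96274200*8213 = -5026396842830137/96274200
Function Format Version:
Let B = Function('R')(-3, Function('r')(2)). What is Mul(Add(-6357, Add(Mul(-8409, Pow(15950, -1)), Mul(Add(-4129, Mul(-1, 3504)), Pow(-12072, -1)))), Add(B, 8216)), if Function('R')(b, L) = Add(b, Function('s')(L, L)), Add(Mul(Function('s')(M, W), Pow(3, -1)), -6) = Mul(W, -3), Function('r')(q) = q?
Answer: Rational(-5026396842830137, 96274200) ≈ -5.2209e+7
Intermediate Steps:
Function('s')(M, W) = Add(18, Mul(-9, W)) (Function('s')(M, W) = Add(18, Mul(3, Mul(W, -3))) = Add(18, Mul(3, Mul(-3, W))) = Add(18, Mul(-9, W)))
Function('R')(b, L) = Add(18, b, Mul(-9, L)) (Function('R')(b, L) = Add(b, Add(18, Mul(-9, L))) = Add(18, b, Mul(-9, L)))
B = -3 (B = Add(18, -3, Mul(-9, 2)) = Add(18, -3, -18) = -3)
Mul(Add(-6357, Add(Mul(-8409, Pow(15950, -1)), Mul(Add(-4129, Mul(-1, 3504)), Pow(-12072, -1)))), Add(B, 8216)) = Mul(Add(-6357, Add(Mul(-8409, Pow(15950, -1)), Mul(Add(-4129, Mul(-1, 3504)), Pow(-12072, -1)))), Add(-3, 8216)) = Mul(Add(-6357, Add(Mul(-8409, Rational(1, 15950)), Mul(Add(-4129, -3504), Rational(-1, 12072)))), 8213) = Mul(Add(-6357, Add(Rational(-8409, 15950), Mul(-7633, Rational(-1, 12072)))), 8213) = Mul(Add(-6357, Add(Rational(-8409, 15950), Rational(7633, 12072))), 8213) = Mul(Add(-6357, Rational(10116451, 96274200)), 8213) = Mul(Rational(-612004972949, 96274200), 8213) = Rational(-5026396842830137, 96274200)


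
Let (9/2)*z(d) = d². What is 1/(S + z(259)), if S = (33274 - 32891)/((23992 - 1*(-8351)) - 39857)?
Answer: 67626/1008089821 ≈ 6.7083e-5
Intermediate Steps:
z(d) = 2*d²/9
S = -383/7514 (S = 383/((23992 + 8351) - 39857) = 383/(32343 - 39857) = 383/(-7514) = 383*(-1/7514) = -383/7514 ≈ -0.050972)
1/(S + z(259)) = 1/(-383/7514 + (2/9)*259²) = 1/(-383/7514 + (2/9)*67081) = 1/(-383/7514 + 134162/9) = 1/(1008089821/67626) = 67626/1008089821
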